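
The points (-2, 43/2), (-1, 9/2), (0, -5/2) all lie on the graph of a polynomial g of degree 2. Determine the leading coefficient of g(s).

5

Write g(s) = as^2 + bs + c. Substituting each data point gives a linear system:
  4a - 2b + c = 43/2
  a - b + c = 9/2
  c = -5/2
Solving the system yields a = 5, b = -2, c = -5/2.
So g(s) = 5s^2 - 2s - 5/2.
The leading coefficient is 5.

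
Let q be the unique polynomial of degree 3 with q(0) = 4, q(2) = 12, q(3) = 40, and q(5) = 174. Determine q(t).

Write q(t) = at^3 + bt^2 + ct + d. Substituting each data point gives a linear system:
  d = 4
  8a + 4b + 2c + d = 12
  27a + 9b + 3c + d = 40
  125a + 25b + 5c + d = 174
Solving the system yields a = 1, b = 3, c = -6, d = 4.
So q(t) = t^3 + 3t^2 - 6t + 4.
Check: q(5) = 174. ✓

q(t) = t^3 + 3t^2 - 6t + 4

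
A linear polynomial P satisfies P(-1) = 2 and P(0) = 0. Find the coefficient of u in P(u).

Write P(u) = au + b. Substituting each data point gives a linear system:
  -a + b = 2
  b = 0
Solving the system yields a = -2, b = 0.
So P(u) = -2u.
The leading coefficient is -2.

-2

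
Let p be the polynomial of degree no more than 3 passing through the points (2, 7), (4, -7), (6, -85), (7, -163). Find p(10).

-625

Using the Lagrange interpolation formula with nodes 2, 4, 6, 7:
  L_0(n) = (n - 4)(n - 6)(n - 7) / -40
  L_1(n) = (n - 2)(n - 6)(n - 7) / 12
  L_2(n) = (n - 2)(n - 4)(n - 7) / -8
  L_3(n) = (n - 2)(n - 4)(n - 6) / 15
Then p(n) = 7·L_0(n) - 7·L_1(n) - 85·L_2(n) - 163·L_3(n).
Expanding and collecting terms gives p(n) = -n^3 + 4n^2 - 3n + 5.
Evaluating at n = 10: p(10) = -625.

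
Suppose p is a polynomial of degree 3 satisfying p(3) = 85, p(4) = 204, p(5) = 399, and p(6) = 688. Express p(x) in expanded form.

Using the Lagrange interpolation formula with nodes 3, 4, 5, 6:
  L_0(x) = (x - 4)(x - 5)(x - 6) / -6
  L_1(x) = (x - 3)(x - 5)(x - 6) / 2
  L_2(x) = (x - 3)(x - 4)(x - 6) / -2
  L_3(x) = (x - 3)(x - 4)(x - 5) / 6
Then p(x) = 85·L_0(x) + 204·L_1(x) + 399·L_2(x) + 688·L_3(x).
Expanding and collecting terms gives p(x) = 3x^3 + 2x^2 - 6x + 4.
Check: p(5) = 399. ✓

p(x) = 3x^3 + 2x^2 - 6x + 4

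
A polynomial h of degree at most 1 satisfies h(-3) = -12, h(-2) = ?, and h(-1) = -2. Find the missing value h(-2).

The 2 known points determine the degree-1 polynomial uniquely.
Write h(u) = au + b. Substituting each data point gives a linear system:
  -3a + b = -12
  -a + b = -2
Solving the system yields a = 5, b = 3.
So h(u) = 5u + 3.
Then h(-2) = -7.

-7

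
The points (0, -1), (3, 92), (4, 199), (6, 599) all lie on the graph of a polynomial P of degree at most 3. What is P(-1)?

4

Using the Lagrange interpolation formula with nodes 0, 3, 4, 6:
  L_0(n) = (n - 3)(n - 4)(n - 6) / -72
  L_1(n) = n(n - 4)(n - 6) / 9
  L_2(n) = n(n - 3)(n - 6) / -8
  L_3(n) = n(n - 3)(n - 4) / 36
Then P(n) = -1·L_0(n) + 92·L_1(n) + 199·L_2(n) + 599·L_3(n).
Expanding and collecting terms gives P(n) = 2n^3 + 5n^2 - 2n - 1.
Evaluating at n = -1: P(-1) = 4.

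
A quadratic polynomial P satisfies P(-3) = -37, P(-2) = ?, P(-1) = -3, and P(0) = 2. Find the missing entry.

On equispaced nodes a degree-2 polynomial has vanishing third forward difference, so
  - P(-3) + 3·P(-2) - 3·P(-1) + P(0) = 0.
Substituting the known values and solving for P(-2):
  3·P(-2) = -48
  P(-2) = -16.

-16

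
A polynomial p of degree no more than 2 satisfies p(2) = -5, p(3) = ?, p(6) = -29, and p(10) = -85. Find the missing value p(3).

The 3 known points determine the degree-2 polynomial uniquely.
Write p(s) = as^2 + bs + c. Substituting each data point gives a linear system:
  4a + 2b + c = -5
  36a + 6b + c = -29
  100a + 10b + c = -85
Solving the system yields a = -1, b = 2, c = -5.
So p(s) = -s² + 2s - 5.
Then p(3) = -8.

-8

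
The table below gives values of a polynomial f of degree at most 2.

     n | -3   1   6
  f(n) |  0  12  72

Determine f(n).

Using the Lagrange interpolation formula with nodes -3, 1, 6:
  L_0(n) = (n - 1)(n - 6) / 36
  L_1(n) = (n + 3)(n - 6) / -20
  L_2(n) = (n + 3)(n - 1) / 45
Then f(n) = 0·L_0(n) + 12·L_1(n) + 72·L_2(n).
Expanding and collecting terms gives f(n) = n² + 5n + 6.
Check: f(6) = 72. ✓

f(n) = n^2 + 5n + 6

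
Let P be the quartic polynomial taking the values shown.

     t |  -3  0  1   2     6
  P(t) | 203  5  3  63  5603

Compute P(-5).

Write P(t) = at^4 + bt^3 + ct^2 + dt + e. Substituting each data point gives a linear system:
  81a - 27b + 9c - 3d + e = 203
  e = 5
  a + b + c + d + e = 3
  16a + 8b + 4c + 2d + e = 63
  1296a + 216b + 36c + 6d + e = 5603
Solving the system yields a = 4, b = 3, c = -6, d = -3, e = 5.
So P(t) = 4t^4 + 3t^3 - 6t^2 - 3t + 5.
Then P(-5) = 1995.

1995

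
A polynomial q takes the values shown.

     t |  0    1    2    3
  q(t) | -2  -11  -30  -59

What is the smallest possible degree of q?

2

Forward differences of the values at t = 0, 1, 2, 3:
  q  : -2  -11  -30  -59
  Δ  : -9  -19  -29
  Δ^2: -10  -10
  Δ^3: 0
The second differences are constant (-10) and nonzero, while all higher differences vanish, so the minimal degree is 2.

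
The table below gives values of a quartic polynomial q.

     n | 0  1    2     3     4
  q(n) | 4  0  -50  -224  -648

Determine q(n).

q(n) = -2n^4 - n^3 - 6n^2 + 5n + 4

Write q(n) = an^4 + bn^3 + cn^2 + dn + e. Substituting each data point gives a linear system:
  e = 4
  a + b + c + d + e = 0
  16a + 8b + 4c + 2d + e = -50
  81a + 27b + 9c + 3d + e = -224
  256a + 64b + 16c + 4d + e = -648
Solving the system yields a = -2, b = -1, c = -6, d = 5, e = 4.
So q(n) = -2n^4 - n^3 - 6n^2 + 5n + 4.
Check: q(3) = -224. ✓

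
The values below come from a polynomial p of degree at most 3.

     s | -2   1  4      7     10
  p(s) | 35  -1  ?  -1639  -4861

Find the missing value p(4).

On equispaced nodes a degree-3 polynomial has vanishing fourth forward difference, so
  p(-2) - 4·p(1) + 6·p(4) - 4·p(7) + p(10) = 0.
Substituting the known values and solving for p(4):
  6·p(4) = -1734
  p(4) = -289.

-289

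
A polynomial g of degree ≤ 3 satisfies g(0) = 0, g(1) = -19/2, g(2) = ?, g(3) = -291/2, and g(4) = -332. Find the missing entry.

-48

On equispaced nodes a degree-3 polynomial has vanishing fourth forward difference, so
  g(0) - 4·g(1) + 6·g(2) - 4·g(3) + g(4) = 0.
Substituting the known values and solving for g(2):
  6·g(2) = -288
  g(2) = -48.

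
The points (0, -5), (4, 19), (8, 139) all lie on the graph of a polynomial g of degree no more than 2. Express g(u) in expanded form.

g(u) = 3u^2 - 6u - 5

Using the Lagrange interpolation formula with nodes 0, 4, 8:
  L_0(u) = (u - 4)(u - 8) / 32
  L_1(u) = u(u - 8) / -16
  L_2(u) = u(u - 4) / 32
Then g(u) = -5·L_0(u) + 19·L_1(u) + 139·L_2(u).
Expanding and collecting terms gives g(u) = 3u^2 - 6u - 5.
Check: g(0) = -5. ✓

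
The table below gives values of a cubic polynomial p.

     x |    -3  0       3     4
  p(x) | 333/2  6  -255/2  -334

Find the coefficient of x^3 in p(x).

-6

Write p(x) = ax^3 + bx^2 + cx + d. Substituting each data point gives a linear system:
  -27a + 9b - 3c + d = 333/2
  d = 6
  27a + 9b + 3c + d = -255/2
  64a + 16b + 4c + d = -334
Solving the system yields a = -6, b = 3/2, c = 5, d = 6.
So p(x) = -6x^3 + (3/2)x^2 + 5x + 6.
The leading coefficient is -6.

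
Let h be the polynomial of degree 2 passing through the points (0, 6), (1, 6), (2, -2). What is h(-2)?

-18

Forward differences of the values at n = 0, 1, 2:
  h  : 6  6  -2
  Δ  : 0  -8
  Δ^2: -8
The second differences are constant, confirming degree 2.
Interpolating (Newton forward form) and evaluating at n = -2 gives h(-2) = -18.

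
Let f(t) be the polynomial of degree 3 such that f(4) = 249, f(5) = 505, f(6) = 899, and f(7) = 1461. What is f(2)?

31

Forward differences of the values at t = 4, 5, 6, 7:
  f  : 249  505  899  1461
  Δ  : 256  394  562
  Δ^2: 138  168
  Δ^3: 30
The third differences are constant, confirming degree 3.
Interpolating (Newton forward form) and evaluating at t = 2 gives f(2) = 31.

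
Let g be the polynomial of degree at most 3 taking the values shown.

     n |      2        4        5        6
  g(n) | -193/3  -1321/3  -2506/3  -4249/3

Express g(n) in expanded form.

g(n) = -6n^3 - 3n^2 - 2n - 1/3

Write g(n) = an^3 + bn^2 + cn + d. Substituting each data point gives a linear system:
  8a + 4b + 2c + d = -193/3
  64a + 16b + 4c + d = -1321/3
  125a + 25b + 5c + d = -2506/3
  216a + 36b + 6c + d = -4249/3
Solving the system yields a = -6, b = -3, c = -2, d = -1/3.
So g(n) = -6n³ - 3n² - 2n - 1/3.
Check: g(2) = -193/3. ✓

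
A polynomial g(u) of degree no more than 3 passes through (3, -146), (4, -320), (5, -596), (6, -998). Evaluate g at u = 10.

Forward differences of the values at u = 3, 4, 5, 6:
  g  : -146  -320  -596  -998
  Δ  : -174  -276  -402
  Δ^2: -102  -126
  Δ^3: -24
The third differences are constant, confirming degree 3.
Interpolating (Newton forward form) and evaluating at u = 10 gives g(10) = -4346.

-4346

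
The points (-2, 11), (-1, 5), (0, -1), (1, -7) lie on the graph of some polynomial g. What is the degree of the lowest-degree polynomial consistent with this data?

Forward differences of the values at n = -2, -1, 0, 1:
  g  : 11  5  -1  -7
  Δ  : -6  -6  -6
  Δ^2: 0  0
  Δ^3: 0
The first differences are constant (-6) and nonzero, while all higher differences vanish, so the minimal degree is 1.

1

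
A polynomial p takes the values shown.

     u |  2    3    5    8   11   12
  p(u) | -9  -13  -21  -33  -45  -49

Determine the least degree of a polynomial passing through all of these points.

Divided differences on the nodes 2, 3, 5, 8, 11, 12:
  order 0: -9  -13  -21  -33  -45  -49
  order 1: -4  -4  -4  -4  -4
  order 2: 0  0  0  0
  order 3: 0  0  0
  order 4: 0  0
  order 5: 0
The order-1 divided differences are all -4 (nonzero) and every higher order vanishes, so the data lies on a polynomial of degree exactly 1.

1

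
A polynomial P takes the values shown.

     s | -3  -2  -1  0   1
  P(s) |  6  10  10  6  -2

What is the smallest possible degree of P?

Forward differences of the values at s = -3, -2, -1, 0, 1:
  P  : 6  10  10  6  -2
  Δ  : 4  0  -4  -8
  Δ^2: -4  -4  -4
  Δ^3: 0  0
  Δ^4: 0
The second differences are constant (-4) and nonzero, while all higher differences vanish, so the minimal degree is 2.

2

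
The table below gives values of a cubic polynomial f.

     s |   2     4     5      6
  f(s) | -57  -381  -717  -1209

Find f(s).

f(s) = -5s^3 - 3s^2 - 4s + 3

Using the Lagrange interpolation formula with nodes 2, 4, 5, 6:
  L_0(s) = (s - 4)(s - 5)(s - 6) / -24
  L_1(s) = (s - 2)(s - 5)(s - 6) / 4
  L_2(s) = (s - 2)(s - 4)(s - 6) / -3
  L_3(s) = (s - 2)(s - 4)(s - 5) / 8
Then f(s) = -57·L_0(s) - 381·L_1(s) - 717·L_2(s) - 1209·L_3(s).
Expanding and collecting terms gives f(s) = -5s^3 - 3s^2 - 4s + 3.
Check: f(6) = -1209. ✓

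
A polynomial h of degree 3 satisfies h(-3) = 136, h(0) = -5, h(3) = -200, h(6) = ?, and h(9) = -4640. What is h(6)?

The 4 known points determine the degree-3 polynomial uniquely.
Write h(t) = at^3 + bt^2 + ct + d. Substituting each data point gives a linear system:
  -27a + 9b - 3c + d = 136
  d = -5
  27a + 9b + 3c + d = -200
  729a + 81b + 9c + d = -4640
Solving the system yields a = -6, b = -3, c = -2, d = -5.
So h(t) = -6t^3 - 3t^2 - 2t - 5.
Then h(6) = -1421.

-1421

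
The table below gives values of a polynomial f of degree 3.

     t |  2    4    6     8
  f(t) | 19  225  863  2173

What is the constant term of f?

Write f(t) = at^3 + bt^2 + ct + d. Substituting each data point gives a linear system:
  8a + 4b + 2c + d = 19
  64a + 16b + 4c + d = 225
  216a + 36b + 6c + d = 863
  512a + 64b + 8c + d = 2173
Solving the system yields a = 5, b = -6, c = -1, d = 5.
So f(t) = 5t^3 - 6t^2 - t + 5.
The constant term is 5.

5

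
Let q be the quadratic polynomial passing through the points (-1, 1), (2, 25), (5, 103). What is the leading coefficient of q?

3

Write q(t) = at^2 + bt + c. Substituting each data point gives a linear system:
  a - b + c = 1
  4a + 2b + c = 25
  25a + 5b + c = 103
Solving the system yields a = 3, b = 5, c = 3.
So q(t) = 3t² + 5t + 3.
The leading coefficient is 3.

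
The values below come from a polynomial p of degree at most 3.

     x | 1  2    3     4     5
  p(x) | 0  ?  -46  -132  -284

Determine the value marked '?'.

-8

On equispaced nodes a degree-3 polynomial has vanishing fourth forward difference, so
  p(1) - 4·p(2) + 6·p(3) - 4·p(4) + p(5) = 0.
Substituting the known values and solving for p(2):
  -4·p(2) = 32
  p(2) = -8.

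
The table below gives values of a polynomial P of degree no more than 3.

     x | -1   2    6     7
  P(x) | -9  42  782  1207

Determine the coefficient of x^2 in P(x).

3

Write P(x) = ax^3 + bx^2 + cx + d. Substituting each data point gives a linear system:
  -a + b - c + d = -9
  8a + 4b + 2c + d = 42
  216a + 36b + 6c + d = 782
  343a + 49b + 7c + d = 1207
Solving the system yields a = 3, b = 3, c = 5, d = -4.
So P(x) = 3x³ + 3x² + 5x - 4.
The coefficient of x^2 is 3.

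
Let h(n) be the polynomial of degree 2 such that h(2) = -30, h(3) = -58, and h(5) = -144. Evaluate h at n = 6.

-202

Using the Lagrange interpolation formula with nodes 2, 3, 5:
  L_0(n) = (n - 3)(n - 5) / 3
  L_1(n) = (n - 2)(n - 5) / -2
  L_2(n) = (n - 2)(n - 3) / 6
Then h(n) = -30·L_0(n) - 58·L_1(n) - 144·L_2(n).
Expanding and collecting terms gives h(n) = -5n^2 - 3n - 4.
Evaluating at n = 6: h(6) = -202.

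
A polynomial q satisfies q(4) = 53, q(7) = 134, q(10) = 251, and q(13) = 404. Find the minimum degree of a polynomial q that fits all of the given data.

Forward differences of the values at u = 4, 7, 10, 13:
  q  : 53  134  251  404
  Δ  : 81  117  153
  Δ^2: 36  36
  Δ^3: 0
The second differences are constant (36) and nonzero, while all higher differences vanish, so the minimal degree is 2.

2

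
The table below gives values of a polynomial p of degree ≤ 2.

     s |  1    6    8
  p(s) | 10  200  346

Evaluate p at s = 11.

Using the Lagrange interpolation formula with nodes 1, 6, 8:
  L_0(s) = (s - 6)(s - 8) / 35
  L_1(s) = (s - 1)(s - 8) / -10
  L_2(s) = (s - 1)(s - 6) / 14
Then p(s) = 10·L_0(s) + 200·L_1(s) + 346·L_2(s).
Expanding and collecting terms gives p(s) = 5s² + 3s + 2.
Evaluating at s = 11: p(11) = 640.

640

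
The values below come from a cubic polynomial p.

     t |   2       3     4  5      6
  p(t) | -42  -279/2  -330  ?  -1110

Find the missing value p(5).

On equispaced nodes a degree-3 polynomial has vanishing fourth forward difference, so
  p(2) - 4·p(3) + 6·p(4) - 4·p(5) + p(6) = 0.
Substituting the known values and solving for p(5):
  -4·p(5) = 2574
  p(5) = -1287/2.

-1287/2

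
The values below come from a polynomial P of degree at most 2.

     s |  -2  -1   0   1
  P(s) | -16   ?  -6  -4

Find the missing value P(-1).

-10

On equispaced nodes a degree-2 polynomial has vanishing third forward difference, so
  - P(-2) + 3·P(-1) - 3·P(0) + P(1) = 0.
Substituting the known values and solving for P(-1):
  3·P(-1) = -30
  P(-1) = -10.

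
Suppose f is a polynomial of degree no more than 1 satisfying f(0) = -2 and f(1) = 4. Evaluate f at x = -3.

-20

Write f(x) = ax + b. Substituting each data point gives a linear system:
  b = -2
  a + b = 4
Solving the system yields a = 6, b = -2.
So f(x) = 6x - 2.
Then f(-3) = -20.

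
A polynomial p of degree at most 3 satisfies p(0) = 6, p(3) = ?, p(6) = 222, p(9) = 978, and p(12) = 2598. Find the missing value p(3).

The 4 known points determine the degree-3 polynomial uniquely.
Write p(n) = an^3 + bn^2 + cn + d. Substituting each data point gives a linear system:
  d = 6
  216a + 36b + 6c + d = 222
  729a + 81b + 9c + d = 978
  1728a + 144b + 12c + d = 2598
Solving the system yields a = 2, b = -6, c = 0, d = 6.
So p(n) = 2n^3 - 6n^2 + 6.
Then p(3) = 6.

6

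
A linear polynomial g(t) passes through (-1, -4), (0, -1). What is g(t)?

Write g(t) = at + b. Substituting each data point gives a linear system:
  -a + b = -4
  b = -1
Solving the system yields a = 3, b = -1.
So g(t) = 3t - 1.
Check: g(-1) = -4. ✓

g(t) = 3t - 1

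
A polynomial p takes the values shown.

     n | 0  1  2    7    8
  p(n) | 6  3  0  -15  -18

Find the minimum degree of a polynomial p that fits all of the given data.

Divided differences on the nodes 0, 1, 2, 7, 8:
  order 0: 6  3  0  -15  -18
  order 1: -3  -3  -3  -3
  order 2: 0  0  0
  order 3: 0  0
  order 4: 0
The order-1 divided differences are all -3 (nonzero) and every higher order vanishes, so the data lies on a polynomial of degree exactly 1.

1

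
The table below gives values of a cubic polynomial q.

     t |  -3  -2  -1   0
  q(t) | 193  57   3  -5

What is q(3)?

Write q(t) = at^3 + bt^2 + ct + d. Substituting each data point gives a linear system:
  -27a + 9b - 3c + d = 193
  -8a + 4b - 2c + d = 57
  -a + b - c + d = 3
  d = -5
Solving the system yields a = -6, b = 5, c = 3, d = -5.
So q(t) = -6t^3 + 5t^2 + 3t - 5.
Then q(3) = -113.

-113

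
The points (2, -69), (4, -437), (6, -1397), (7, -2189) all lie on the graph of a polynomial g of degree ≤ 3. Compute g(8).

-3237

Using the Lagrange interpolation formula with nodes 2, 4, 6, 7:
  L_0(u) = (u - 4)(u - 6)(u - 7) / -40
  L_1(u) = (u - 2)(u - 6)(u - 7) / 12
  L_2(u) = (u - 2)(u - 4)(u - 7) / -8
  L_3(u) = (u - 2)(u - 4)(u - 6) / 15
Then g(u) = -69·L_0(u) - 437·L_1(u) - 1397·L_2(u) - 2189·L_3(u).
Expanding and collecting terms gives g(u) = -6u^3 - 2u^2 - 4u - 5.
Evaluating at u = 8: g(8) = -3237.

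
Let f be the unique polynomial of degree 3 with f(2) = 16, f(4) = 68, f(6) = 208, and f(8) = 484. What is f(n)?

Using the Lagrange interpolation formula with nodes 2, 4, 6, 8:
  L_0(n) = (n - 4)(n - 6)(n - 8) / -48
  L_1(n) = (n - 2)(n - 6)(n - 8) / 16
  L_2(n) = (n - 2)(n - 4)(n - 8) / -16
  L_3(n) = (n - 2)(n - 4)(n - 6) / 48
Then f(n) = 16·L_0(n) + 68·L_1(n) + 208·L_2(n) + 484·L_3(n).
Expanding and collecting terms gives f(n) = n^3 - n^2 + 4n + 4.
Check: f(6) = 208. ✓

f(n) = n^3 - n^2 + 4n + 4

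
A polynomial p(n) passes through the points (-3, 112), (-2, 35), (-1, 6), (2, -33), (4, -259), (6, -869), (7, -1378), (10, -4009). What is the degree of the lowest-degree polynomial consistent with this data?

Divided differences on the nodes -3, -2, -1, 2, 4, 6, 7, 10:
  order 0: 112  35  6  -33  -259  -869  -1378  -4009
  order 1: -77  -29  -13  -113  -305  -509  -877
  order 2: 24  4  -20  -48  -68  -92
  order 3: -4  -4  -4  -4  -4
  order 4: 0  0  0  0
  order 5: 0  0  0
  order 6: 0  0
  order 7: 0
The order-3 divided differences are all -4 (nonzero) and every higher order vanishes, so the data lies on a polynomial of degree exactly 3.

3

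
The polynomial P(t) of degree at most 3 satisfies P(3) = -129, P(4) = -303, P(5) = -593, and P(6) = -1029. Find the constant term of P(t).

Write P(t) = at^3 + bt^2 + ct + d. Substituting each data point gives a linear system:
  27a + 9b + 3c + d = -129
  64a + 16b + 4c + d = -303
  125a + 25b + 5c + d = -593
  216a + 36b + 6c + d = -1029
Solving the system yields a = -5, b = 2, c = -3, d = -3.
So P(t) = -5t³ + 2t² - 3t - 3.
The constant term is -3.

-3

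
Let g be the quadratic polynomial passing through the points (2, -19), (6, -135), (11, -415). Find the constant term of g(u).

3

Write g(u) = au^2 + bu + c. Substituting each data point gives a linear system:
  4a + 2b + c = -19
  36a + 6b + c = -135
  121a + 11b + c = -415
Solving the system yields a = -3, b = -5, c = 3.
So g(u) = -3u² - 5u + 3.
The constant term is 3.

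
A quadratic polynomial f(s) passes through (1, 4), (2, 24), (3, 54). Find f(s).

f(s) = 5s^2 + 5s - 6

Write f(s) = as^2 + bs + c. Substituting each data point gives a linear system:
  a + b + c = 4
  4a + 2b + c = 24
  9a + 3b + c = 54
Solving the system yields a = 5, b = 5, c = -6.
So f(s) = 5s² + 5s - 6.
Check: f(2) = 24. ✓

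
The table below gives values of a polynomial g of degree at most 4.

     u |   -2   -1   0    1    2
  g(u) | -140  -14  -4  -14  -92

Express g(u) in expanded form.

Write g(u) = au^4 + bu^3 + cu^2 + du + e. Substituting each data point gives a linear system:
  16a - 8b + 4c - 2d + e = -140
  a - b + c - d + e = -14
  e = -4
  a + b + c + d + e = -14
  16a + 8b + 4c + 2d + e = -92
Solving the system yields a = -6, b = 4, c = -4, d = -4, e = -4.
So g(u) = -6u^4 + 4u^3 - 4u^2 - 4u - 4.
Check: g(0) = -4. ✓

g(u) = -6u^4 + 4u^3 - 4u^2 - 4u - 4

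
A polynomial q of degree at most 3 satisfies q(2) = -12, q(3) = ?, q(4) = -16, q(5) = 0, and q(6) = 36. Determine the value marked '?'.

The 4 known points determine the degree-3 polynomial uniquely.
Write q(x) = ax^3 + bx^2 + cx + d. Substituting each data point gives a linear system:
  8a + 4b + 2c + d = -12
  64a + 16b + 4c + d = -16
  125a + 25b + 5c + d = 0
  216a + 36b + 6c + d = 36
Solving the system yields a = 1, b = -5, c = 0, d = 0.
So q(x) = x^3 - 5x^2.
Then q(3) = -18.

-18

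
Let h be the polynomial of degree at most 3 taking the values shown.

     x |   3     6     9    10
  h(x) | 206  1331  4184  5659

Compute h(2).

75

Write h(x) = ax^3 + bx^2 + cx + d. Substituting each data point gives a linear system:
  27a + 9b + 3c + d = 206
  216a + 36b + 6c + d = 1331
  729a + 81b + 9c + d = 4184
  1000a + 100b + 10c + d = 5659
Solving the system yields a = 5, b = 6, c = 6, d = -1.
So h(x) = 5x^3 + 6x^2 + 6x - 1.
Then h(2) = 75.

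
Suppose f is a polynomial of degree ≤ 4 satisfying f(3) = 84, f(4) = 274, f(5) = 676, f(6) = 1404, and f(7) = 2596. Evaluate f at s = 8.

Using the Lagrange interpolation formula with nodes 3, 4, 5, 6, 7:
  L_0(s) = (s - 4)(s - 5)(s - 6)(s - 7) / 24
  L_1(s) = (s - 3)(s - 5)(s - 6)(s - 7) / -6
  L_2(s) = (s - 3)(s - 4)(s - 6)(s - 7) / 4
  L_3(s) = (s - 3)(s - 4)(s - 5)(s - 7) / -6
  L_4(s) = (s - 3)(s - 4)(s - 5)(s - 6) / 24
Then f(s) = 84·L_0(s) + 274·L_1(s) + 676·L_2(s) + 1404·L_3(s) + 2596·L_4(s).
Expanding and collecting terms gives f(s) = s^4 + s^3 - 3s^2 - s + 6.
Evaluating at s = 8: f(8) = 4414.

4414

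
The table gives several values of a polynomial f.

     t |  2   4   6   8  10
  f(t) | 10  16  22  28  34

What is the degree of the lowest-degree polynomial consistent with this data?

Forward differences of the values at t = 2, 4, 6, 8, 10:
  f  : 10  16  22  28  34
  Δ  : 6  6  6  6
  Δ^2: 0  0  0
  Δ^3: 0  0
  Δ^4: 0
The first differences are constant (6) and nonzero, while all higher differences vanish, so the minimal degree is 1.

1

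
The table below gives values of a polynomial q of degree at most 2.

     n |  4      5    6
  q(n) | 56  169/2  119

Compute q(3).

67/2

Write q(n) = an^2 + bn + c. Substituting each data point gives a linear system:
  16a + 4b + c = 56
  25a + 5b + c = 169/2
  36a + 6b + c = 119
Solving the system yields a = 3, b = 3/2, c = 2.
So q(n) = 3n^2 + (3/2)n + 2.
Then q(3) = 67/2.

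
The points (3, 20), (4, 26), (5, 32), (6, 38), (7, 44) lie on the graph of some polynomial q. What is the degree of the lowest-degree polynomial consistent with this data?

1

Forward differences of the values at n = 3, 4, 5, 6, 7:
  q  : 20  26  32  38  44
  Δ  : 6  6  6  6
  Δ^2: 0  0  0
  Δ^3: 0  0
  Δ^4: 0
The first differences are constant (6) and nonzero, while all higher differences vanish, so the minimal degree is 1.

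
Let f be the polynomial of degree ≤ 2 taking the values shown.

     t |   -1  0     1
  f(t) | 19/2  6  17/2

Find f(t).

f(t) = 3t^2 - (1/2)t + 6

Write f(t) = at^2 + bt + c. Substituting each data point gives a linear system:
  a - b + c = 19/2
  c = 6
  a + b + c = 17/2
Solving the system yields a = 3, b = -1/2, c = 6.
So f(t) = 3t² - (1/2)t + 6.
Check: f(0) = 6. ✓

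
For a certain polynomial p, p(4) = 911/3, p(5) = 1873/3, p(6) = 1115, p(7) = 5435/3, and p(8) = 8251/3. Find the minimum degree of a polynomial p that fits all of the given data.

3

Forward differences of the values at s = 4, 5, 6, 7, 8:
  p  : 911/3  1873/3  1115  5435/3  8251/3
  Δ  : 962/3  1472/3  2090/3  2816/3
  Δ^2: 170  206  242
  Δ^3: 36  36
  Δ^4: 0
The third differences are constant (36) and nonzero, while all higher differences vanish, so the minimal degree is 3.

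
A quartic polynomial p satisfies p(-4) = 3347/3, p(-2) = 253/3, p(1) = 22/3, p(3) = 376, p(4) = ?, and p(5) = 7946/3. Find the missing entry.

The 5 known points determine the degree-4 polynomial uniquely.
Write p(n) = an^4 + bn^3 + cn^2 + dn + e. Substituting each data point gives a linear system:
  256a - 64b + 16c - 4d + e = 3347/3
  16a - 8b + 4c - 2d + e = 253/3
  a + b + c + d + e = 22/3
  81a + 27b + 9c + 3d + e = 376
  625a + 125b + 25c + 5d + e = 7946/3
Solving the system yields a = 4, b = 0, c = 6, d = 1/3, e = -3.
So p(n) = 4n^4 + 6n^2 + (1/3)n - 3.
Then p(4) = 3355/3.

3355/3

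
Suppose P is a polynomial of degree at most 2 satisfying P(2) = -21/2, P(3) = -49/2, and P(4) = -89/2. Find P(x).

Write P(x) = ax^2 + bx + c. Substituting each data point gives a linear system:
  4a + 2b + c = -21/2
  9a + 3b + c = -49/2
  16a + 4b + c = -89/2
Solving the system yields a = -3, b = 1, c = -1/2.
So P(x) = -3x^2 + x - 1/2.
Check: P(3) = -49/2. ✓

P(x) = -3x^2 + x - 1/2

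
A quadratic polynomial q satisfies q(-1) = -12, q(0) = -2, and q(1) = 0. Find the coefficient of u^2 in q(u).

-4

Write q(u) = au^2 + bu + c. Substituting each data point gives a linear system:
  a - b + c = -12
  c = -2
  a + b + c = 0
Solving the system yields a = -4, b = 6, c = -2.
So q(u) = -4u^2 + 6u - 2.
The leading coefficient is -4.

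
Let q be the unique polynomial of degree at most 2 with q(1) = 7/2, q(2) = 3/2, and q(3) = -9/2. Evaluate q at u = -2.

-29/2

Forward differences of the values at u = 1, 2, 3:
  q  : 7/2  3/2  -9/2
  Δ  : -2  -6
  Δ^2: -4
The second differences are constant, confirming degree 2.
Interpolating (Newton forward form) and evaluating at u = -2 gives q(-2) = -29/2.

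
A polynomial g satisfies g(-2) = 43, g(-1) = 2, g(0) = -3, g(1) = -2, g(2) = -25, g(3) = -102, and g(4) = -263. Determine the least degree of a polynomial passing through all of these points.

3

Forward differences of the values at n = -2, -1, 0, 1, 2, 3, 4:
  g  : 43  2  -3  -2  -25  -102  -263
  Δ  : -41  -5  1  -23  -77  -161
  Δ^2: 36  6  -24  -54  -84
  Δ^3: -30  -30  -30  -30
  Δ^4: 0  0  0
  Δ^5: 0  0
  Δ^6: 0
The third differences are constant (-30) and nonzero, while all higher differences vanish, so the minimal degree is 3.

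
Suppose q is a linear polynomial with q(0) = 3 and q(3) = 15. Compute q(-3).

Using the Lagrange interpolation formula with nodes 0, 3:
  L_0(s) = (s - 3) / -3
  L_1(s) = s / 3
Then q(s) = 3·L_0(s) + 15·L_1(s).
Expanding and collecting terms gives q(s) = 4s + 3.
Evaluating at s = -3: q(-3) = -9.

-9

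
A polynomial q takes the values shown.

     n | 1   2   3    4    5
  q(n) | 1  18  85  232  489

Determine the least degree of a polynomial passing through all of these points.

Forward differences of the values at n = 1, 2, 3, 4, 5:
  q  : 1  18  85  232  489
  Δ  : 17  67  147  257
  Δ^2: 50  80  110
  Δ^3: 30  30
  Δ^4: 0
The third differences are constant (30) and nonzero, while all higher differences vanish, so the minimal degree is 3.

3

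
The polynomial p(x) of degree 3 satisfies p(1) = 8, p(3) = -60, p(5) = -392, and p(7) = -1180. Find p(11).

-4892

Using the Lagrange interpolation formula with nodes 1, 3, 5, 7:
  L_0(x) = (x - 3)(x - 5)(x - 7) / -48
  L_1(x) = (x - 1)(x - 5)(x - 7) / 16
  L_2(x) = (x - 1)(x - 3)(x - 7) / -16
  L_3(x) = (x - 1)(x - 3)(x - 5) / 48
Then p(x) = 8·L_0(x) - 60·L_1(x) - 392·L_2(x) - 1180·L_3(x).
Expanding and collecting terms gives p(x) = -4x^3 + 3x^2 + 6x + 3.
Evaluating at x = 11: p(11) = -4892.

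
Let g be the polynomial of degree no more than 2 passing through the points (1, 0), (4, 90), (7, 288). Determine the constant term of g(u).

Write g(u) = au^2 + bu + c. Substituting each data point gives a linear system:
  a + b + c = 0
  16a + 4b + c = 90
  49a + 7b + c = 288
Solving the system yields a = 6, b = 0, c = -6.
So g(u) = 6u² - 6.
The constant term is -6.

-6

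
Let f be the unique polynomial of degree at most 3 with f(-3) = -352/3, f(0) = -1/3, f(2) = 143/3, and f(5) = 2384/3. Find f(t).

Using the Lagrange interpolation formula with nodes -3, 0, 2, 5:
  L_0(t) = t(t - 2)(t - 5) / -120
  L_1(t) = (t + 3)(t - 2)(t - 5) / 30
  L_2(t) = (t + 3)t(t - 5) / -30
  L_3(t) = (t + 3)t(t - 2) / 120
Then f(t) = -352/3·L_0(t) - 1/3·L_1(t) + 143/3·L_2(t) + 2384/3·L_3(t).
Expanding and collecting terms gives f(t) = 6t^3 + 3t^2 - 6t - 1/3.
Check: f(0) = -1/3. ✓

f(t) = 6t^3 + 3t^2 - 6t - 1/3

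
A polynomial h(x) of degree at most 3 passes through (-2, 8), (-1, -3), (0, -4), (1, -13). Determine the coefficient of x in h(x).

Write h(x) = ax^3 + bx^2 + cx + d. Substituting each data point gives a linear system:
  -8a + 4b - 2c + d = 8
  -a + b - c + d = -3
  d = -4
  a + b + c + d = -13
Solving the system yields a = -3, b = -4, c = -2, d = -4.
So h(x) = -3x^3 - 4x^2 - 2x - 4.
The coefficient of x is -2.

-2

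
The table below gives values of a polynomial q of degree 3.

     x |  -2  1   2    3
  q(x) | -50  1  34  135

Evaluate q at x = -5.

Write q(x) = ax^3 + bx^2 + cx + d. Substituting each data point gives a linear system:
  -8a + 4b - 2c + d = -50
  a + b + c + d = 1
  8a + 4b + 2c + d = 34
  27a + 9b + 3c + d = 135
Solving the system yields a = 6, b = -2, c = -3, d = 0.
So q(x) = 6x³ - 2x² - 3x.
Then q(-5) = -785.

-785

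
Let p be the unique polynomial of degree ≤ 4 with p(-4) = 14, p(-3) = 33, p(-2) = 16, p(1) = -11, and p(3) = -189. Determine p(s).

Write p(s) = as^4 + bs^3 + cs^2 + ds + e. Substituting each data point gives a linear system:
  256a - 64b + 16c - 4d + e = 14
  81a - 27b + 9c - 3d + e = 33
  16a - 8b + 4c - 2d + e = 16
  a + b + c + d + e = -11
  81a + 27b + 9c + 3d + e = -189
Solving the system yields a = -1, b = -4, c = 1, d = -1, e = -6.
So p(s) = -s^4 - 4s^3 + s^2 - s - 6.
Check: p(-4) = 14. ✓

p(s) = -s^4 - 4s^3 + s^2 - s - 6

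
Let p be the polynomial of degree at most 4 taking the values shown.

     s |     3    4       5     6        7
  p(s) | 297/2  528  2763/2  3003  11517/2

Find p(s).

p(s) = 3s^4 - 5s^3 + 6s^2 - (5/2)s - 6

Write p(s) = as^4 + bs^3 + cs^2 + ds + e. Substituting each data point gives a linear system:
  81a + 27b + 9c + 3d + e = 297/2
  256a + 64b + 16c + 4d + e = 528
  625a + 125b + 25c + 5d + e = 2763/2
  1296a + 216b + 36c + 6d + e = 3003
  2401a + 343b + 49c + 7d + e = 11517/2
Solving the system yields a = 3, b = -5, c = 6, d = -5/2, e = -6.
So p(s) = 3s^4 - 5s^3 + 6s^2 - (5/2)s - 6.
Check: p(3) = 297/2. ✓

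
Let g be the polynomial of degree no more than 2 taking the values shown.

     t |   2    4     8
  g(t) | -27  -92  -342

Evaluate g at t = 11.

Write g(t) = at^2 + bt + c. Substituting each data point gives a linear system:
  4a + 2b + c = -27
  16a + 4b + c = -92
  64a + 8b + c = -342
Solving the system yields a = -5, b = -5/2, c = -2.
So g(t) = -5t² - (5/2)t - 2.
Then g(11) = -1269/2.

-1269/2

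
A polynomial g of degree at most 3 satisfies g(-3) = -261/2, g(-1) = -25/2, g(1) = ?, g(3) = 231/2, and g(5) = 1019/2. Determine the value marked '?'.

11/2

On equispaced nodes a degree-3 polynomial has vanishing fourth forward difference, so
  g(-3) - 4·g(-1) + 6·g(1) - 4·g(3) + g(5) = 0.
Substituting the known values and solving for g(1):
  6·g(1) = 33
  g(1) = 11/2.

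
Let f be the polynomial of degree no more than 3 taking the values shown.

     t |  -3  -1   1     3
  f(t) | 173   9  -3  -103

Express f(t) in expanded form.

f(t) = -5t^3 + 4t^2 - t - 1

Write f(t) = at^3 + bt^2 + ct + d. Substituting each data point gives a linear system:
  -27a + 9b - 3c + d = 173
  -a + b - c + d = 9
  a + b + c + d = -3
  27a + 9b + 3c + d = -103
Solving the system yields a = -5, b = 4, c = -1, d = -1.
So f(t) = -5t^3 + 4t^2 - t - 1.
Check: f(1) = -3. ✓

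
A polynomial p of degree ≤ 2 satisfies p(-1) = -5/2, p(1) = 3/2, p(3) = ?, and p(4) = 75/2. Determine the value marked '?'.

43/2

The 3 known points determine the degree-2 polynomial uniquely.
Write p(x) = ax^2 + bx + c. Substituting each data point gives a linear system:
  a - b + c = -5/2
  a + b + c = 3/2
  16a + 4b + c = 75/2
Solving the system yields a = 2, b = 2, c = -5/2.
So p(x) = 2x^2 + 2x - 5/2.
Then p(3) = 43/2.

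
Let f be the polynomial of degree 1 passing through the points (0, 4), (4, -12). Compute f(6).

-20

Write f(u) = au + b. Substituting each data point gives a linear system:
  b = 4
  4a + b = -12
Solving the system yields a = -4, b = 4.
So f(u) = -4u + 4.
Then f(6) = -20.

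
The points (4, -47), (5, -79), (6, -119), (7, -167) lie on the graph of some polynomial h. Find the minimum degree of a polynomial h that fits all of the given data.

Forward differences of the values at x = 4, 5, 6, 7:
  h  : -47  -79  -119  -167
  Δ  : -32  -40  -48
  Δ^2: -8  -8
  Δ^3: 0
The second differences are constant (-8) and nonzero, while all higher differences vanish, so the minimal degree is 2.

2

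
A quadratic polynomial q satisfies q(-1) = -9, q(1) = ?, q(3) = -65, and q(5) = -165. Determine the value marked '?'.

-13

On equispaced nodes a degree-2 polynomial has vanishing third forward difference, so
  - q(-1) + 3·q(1) - 3·q(3) + q(5) = 0.
Substituting the known values and solving for q(1):
  3·q(1) = -39
  q(1) = -13.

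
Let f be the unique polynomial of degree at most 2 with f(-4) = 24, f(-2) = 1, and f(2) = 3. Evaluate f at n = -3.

Using the Lagrange interpolation formula with nodes -4, -2, 2:
  L_0(n) = (n + 2)(n - 2) / 12
  L_1(n) = (n + 4)(n - 2) / -8
  L_2(n) = (n + 4)(n + 2) / 24
Then f(n) = 24·L_0(n) + 1·L_1(n) + 3·L_2(n).
Expanding and collecting terms gives f(n) = 2n^2 + (1/2)n - 6.
Evaluating at n = -3: f(-3) = 21/2.

21/2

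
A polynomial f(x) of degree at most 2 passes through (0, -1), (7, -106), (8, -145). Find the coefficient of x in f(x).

6

Write f(x) = ax^2 + bx + c. Substituting each data point gives a linear system:
  c = -1
  49a + 7b + c = -106
  64a + 8b + c = -145
Solving the system yields a = -3, b = 6, c = -1.
So f(x) = -3x^2 + 6x - 1.
The coefficient of x is 6.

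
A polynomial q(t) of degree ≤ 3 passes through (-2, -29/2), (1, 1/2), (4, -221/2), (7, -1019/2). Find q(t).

Write q(t) = at^3 + bt^2 + ct + d. Substituting each data point gives a linear system:
  -8a + 4b - 2c + d = -29/2
  a + b + c + d = 1/2
  64a + 16b + 4c + d = -221/2
  343a + 49b + 7c + d = -1019/2
Solving the system yields a = -1, b = -4, c = 4, d = 3/2.
So q(t) = -t^3 - 4t^2 + 4t + 3/2.
Check: q(1) = 1/2. ✓

q(t) = -t^3 - 4t^2 + 4t + 3/2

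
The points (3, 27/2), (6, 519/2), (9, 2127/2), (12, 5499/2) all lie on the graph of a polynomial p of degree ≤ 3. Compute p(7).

Using the Lagrange interpolation formula with nodes 3, 6, 9, 12:
  L_0(x) = (x - 6)(x - 9)(x - 12) / -162
  L_1(x) = (x - 3)(x - 9)(x - 12) / 54
  L_2(x) = (x - 3)(x - 6)(x - 12) / -54
  L_3(x) = (x - 3)(x - 6)(x - 9) / 162
Then p(x) = 27/2·L_0(x) + 519/2·L_1(x) + 2127/2·L_2(x) + 5499/2·L_3(x).
Expanding and collecting terms gives p(x) = 2x^3 - 5x^2 + x + 3/2.
Evaluating at x = 7: p(7) = 899/2.

899/2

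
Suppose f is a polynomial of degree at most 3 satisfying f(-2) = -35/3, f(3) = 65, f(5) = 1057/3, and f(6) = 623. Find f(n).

Using the Lagrange interpolation formula with nodes -2, 3, 5, 6:
  L_0(n) = (n - 3)(n - 5)(n - 6) / -280
  L_1(n) = (n + 2)(n - 5)(n - 6) / 30
  L_2(n) = (n + 2)(n - 3)(n - 6) / -14
  L_3(n) = (n + 2)(n - 3)(n - 5) / 24
Then f(n) = -35/3·L_0(n) + 65·L_1(n) + 1057/3·L_2(n) + 623·L_3(n).
Expanding and collecting terms gives f(n) = 3n^3 + (1/3)n^2 - 6n - 1.
Check: f(-2) = -35/3. ✓

f(n) = 3n^3 + (1/3)n^2 - 6n - 1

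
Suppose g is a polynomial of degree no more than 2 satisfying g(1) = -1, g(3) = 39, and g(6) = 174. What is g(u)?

Write g(u) = au^2 + bu + c. Substituting each data point gives a linear system:
  a + b + c = -1
  9a + 3b + c = 39
  36a + 6b + c = 174
Solving the system yields a = 5, b = 0, c = -6.
So g(u) = 5u^2 - 6.
Check: g(6) = 174. ✓

g(u) = 5u^2 - 6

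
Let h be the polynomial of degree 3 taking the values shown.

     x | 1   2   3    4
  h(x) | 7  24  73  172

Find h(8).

1428

Forward differences of the values at x = 1, 2, 3, 4:
  h  : 7  24  73  172
  Δ  : 17  49  99
  Δ^2: 32  50
  Δ^3: 18
The third differences are constant, confirming degree 3.
Interpolating (Newton forward form) and evaluating at x = 8 gives h(8) = 1428.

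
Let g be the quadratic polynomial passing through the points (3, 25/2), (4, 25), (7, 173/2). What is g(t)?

Write g(t) = at^2 + bt + c. Substituting each data point gives a linear system:
  9a + 3b + c = 25/2
  16a + 4b + c = 25
  49a + 7b + c = 173/2
Solving the system yields a = 2, b = -3/2, c = -1.
So g(t) = 2t² - (3/2)t - 1.
Check: g(7) = 173/2. ✓

g(t) = 2t^2 - (3/2)t - 1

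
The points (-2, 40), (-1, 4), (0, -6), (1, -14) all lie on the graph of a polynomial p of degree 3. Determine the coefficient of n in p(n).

-5

Write p(n) = an^3 + bn^2 + cn + d. Substituting each data point gives a linear system:
  -8a + 4b - 2c + d = 40
  -a + b - c + d = 4
  d = -6
  a + b + c + d = -14
Solving the system yields a = -4, b = 1, c = -5, d = -6.
So p(n) = -4n³ + n² - 5n - 6.
The coefficient of n is -5.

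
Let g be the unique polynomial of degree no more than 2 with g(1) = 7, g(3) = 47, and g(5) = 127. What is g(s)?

Write g(s) = as^2 + bs + c. Substituting each data point gives a linear system:
  a + b + c = 7
  9a + 3b + c = 47
  25a + 5b + c = 127
Solving the system yields a = 5, b = 0, c = 2.
So g(s) = 5s^2 + 2.
Check: g(3) = 47. ✓

g(s) = 5s^2 + 2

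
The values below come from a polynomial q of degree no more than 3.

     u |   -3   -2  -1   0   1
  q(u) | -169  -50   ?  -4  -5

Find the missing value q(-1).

-7

The 4 known points determine the degree-3 polynomial uniquely.
Write q(u) = au^3 + bu^2 + cu + d. Substituting each data point gives a linear system:
  -27a + 9b - 3c + d = -169
  -8a + 4b - 2c + d = -50
  d = -4
  a + b + c + d = -5
Solving the system yields a = 6, b = -2, c = -5, d = -4.
So q(u) = 6u^3 - 2u^2 - 5u - 4.
Then q(-1) = -7.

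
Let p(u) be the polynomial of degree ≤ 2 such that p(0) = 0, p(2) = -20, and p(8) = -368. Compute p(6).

-204

Using the Lagrange interpolation formula with nodes 0, 2, 8:
  L_0(u) = (u - 2)(u - 8) / 16
  L_1(u) = u(u - 8) / -12
  L_2(u) = u(u - 2) / 48
Then p(u) = 0·L_0(u) - 20·L_1(u) - 368·L_2(u).
Expanding and collecting terms gives p(u) = -6u^2 + 2u.
Evaluating at u = 6: p(6) = -204.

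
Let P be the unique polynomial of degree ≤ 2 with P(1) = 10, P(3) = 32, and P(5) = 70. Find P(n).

Write P(n) = an^2 + bn + c. Substituting each data point gives a linear system:
  a + b + c = 10
  9a + 3b + c = 32
  25a + 5b + c = 70
Solving the system yields a = 2, b = 3, c = 5.
So P(n) = 2n² + 3n + 5.
Check: P(1) = 10. ✓

P(n) = 2n^2 + 3n + 5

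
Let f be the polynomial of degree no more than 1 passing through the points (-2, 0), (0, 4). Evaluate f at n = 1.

Using the Lagrange interpolation formula with nodes -2, 0:
  L_0(n) = n / -2
  L_1(n) = (n + 2) / 2
Then f(n) = 0·L_0(n) + 4·L_1(n).
Expanding and collecting terms gives f(n) = 2n + 4.
Evaluating at n = 1: f(1) = 6.

6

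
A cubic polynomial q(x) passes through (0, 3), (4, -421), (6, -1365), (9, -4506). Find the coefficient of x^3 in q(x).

Write q(x) = ax^3 + bx^2 + cx + d. Substituting each data point gives a linear system:
  d = 3
  64a + 16b + 4c + d = -421
  216a + 36b + 6c + d = -1365
  729a + 81b + 9c + d = -4506
Solving the system yields a = -6, b = -1, c = -6, d = 3.
So q(x) = -6x^3 - x^2 - 6x + 3.
The leading coefficient is -6.

-6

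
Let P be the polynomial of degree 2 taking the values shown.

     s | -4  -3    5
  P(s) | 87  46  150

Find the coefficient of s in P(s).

1

Write P(s) = as^2 + bs + c. Substituting each data point gives a linear system:
  16a - 4b + c = 87
  9a - 3b + c = 46
  25a + 5b + c = 150
Solving the system yields a = 6, b = 1, c = -5.
So P(s) = 6s^2 + s - 5.
The coefficient of s is 1.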